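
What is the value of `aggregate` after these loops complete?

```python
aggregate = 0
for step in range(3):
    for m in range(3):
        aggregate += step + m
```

Sum of all step+m for step,m in 3x3
`aggregate` takes the values: 0 → 1 → 3 → 4 → 6 → 9 → 11 → 14 → 18

Answer: 18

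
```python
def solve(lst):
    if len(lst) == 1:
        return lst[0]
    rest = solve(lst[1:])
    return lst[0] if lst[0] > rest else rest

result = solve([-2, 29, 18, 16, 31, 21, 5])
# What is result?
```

Recursive max over [-2, 29, 18, 16, 31, 21, 5] = 31

Answer: 31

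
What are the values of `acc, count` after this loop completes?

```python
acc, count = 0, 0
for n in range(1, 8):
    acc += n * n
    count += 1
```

Sum of squares and count
`acc, count` takes the values: (0, 0) → (1, 0) → (1, 1) → (5, 1) → (5, 2) → (14, 2) → (14, 3) → (30, 3) → (30, 4) → (55, 4) → (55, 5) → (91, 5) → (91, 6) → (140, 6) → (140, 7)

Answer: 140, 7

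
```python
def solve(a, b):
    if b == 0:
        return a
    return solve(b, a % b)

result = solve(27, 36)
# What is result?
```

solve(27, 36) -> solve(36, 27) -> solve(27, 9) -> solve(9, 0) -> 9

Answer: 9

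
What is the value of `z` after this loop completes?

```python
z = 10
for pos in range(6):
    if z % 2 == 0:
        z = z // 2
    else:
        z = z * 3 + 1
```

Collatz-style transformation from 10
`z` takes the values: 10 → 5 → 16 → 8 → 4 → 2 → 1

Answer: 1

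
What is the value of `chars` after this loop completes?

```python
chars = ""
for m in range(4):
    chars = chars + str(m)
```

Concatenate digits 0 to 3
`chars` takes the values: "" → "0" → "01" → "012" → "0123"

Answer: "0123"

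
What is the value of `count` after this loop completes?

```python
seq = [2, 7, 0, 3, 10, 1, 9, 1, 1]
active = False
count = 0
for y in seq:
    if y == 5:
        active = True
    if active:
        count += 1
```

Count elements after first 5 in [2, 7, 0, 3, 10, 1, 9, 1, 1]
`count` takes the values: 0

Answer: 0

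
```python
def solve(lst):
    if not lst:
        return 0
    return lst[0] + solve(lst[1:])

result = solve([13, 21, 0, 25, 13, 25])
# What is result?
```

13 + 21 + 0 + 25 + 13 + 25 + 0 = 97

Answer: 97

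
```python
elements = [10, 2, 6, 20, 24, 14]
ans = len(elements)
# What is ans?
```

Trace:
`elements = [10, 2, 6, 20, 24, 14]` → elements = [10, 2, 6, 20, 24, 14]
`ans = len(elements)` → ans = 6
So ans = 6

Answer: 6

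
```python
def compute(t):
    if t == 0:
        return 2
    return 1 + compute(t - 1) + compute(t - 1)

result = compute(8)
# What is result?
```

compute(t) = 1 + 2·compute(t-1), compute(0)=2. Closed form: (2+1)·2^8 - 1 = 767.

Answer: 767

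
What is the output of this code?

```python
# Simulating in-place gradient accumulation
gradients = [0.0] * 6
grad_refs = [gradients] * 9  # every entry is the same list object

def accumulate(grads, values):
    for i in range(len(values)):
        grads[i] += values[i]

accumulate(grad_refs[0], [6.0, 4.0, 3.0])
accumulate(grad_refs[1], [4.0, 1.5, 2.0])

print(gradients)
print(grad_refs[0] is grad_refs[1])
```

Key concept: gradient accumulation aliasing.
Step by step:
`gradients = [0.0] * 6` → gradients = [0.0, 0.0, 0.0, 0.0, 0.0, 0.0]
`grad_refs = [gradients] * 9` → grad_refs = [[0.0, 0.0, 0.0, 0.0, 0.0, 0.0], [0.0, 0.0, 0.0, 0.0, 0.0, 0.0], [0.0, 0.0, 0.0, 0.0, 0.0, 0.0], [0.0, 0.0, 0.0, 0.0, 0.0, 0.0], [0.0, 0.0, 0.0, 0.0, 0.0, 0.0], [0.0, 0.0, 0.0, 0.0, 0.0, 0.0], [0.0, 0.0, 0.0, 0.0, 0.0, 0.0], [0.0, 0.0, 0.0, 0.0, 0.0, 0.0], [0.0, 0.0, 0.0, 0.0, 0.0, 0.0]]
`accumulate(grad_refs[0], [6.0, 4.0, 3.0])` → gradients = [6.0, 4.0, 3.0, 0.0, 0.0, 0.0]; grad_refs = [[6.0, 4.0, 3.0, 0.0, 0.0, 0.0], [6.0, 4.0, 3.0, 0.0, 0.0, 0.0], [6.0, 4.0, 3.0, 0.0, 0.0, 0.0], [6.0, 4.0, 3.0, 0.0, 0.0, 0.0], [6.0, 4.0, 3.0, 0.0, 0.0, 0.0], [6.0, 4.0, 3.0, 0.0, 0.0, 0.0], [6.0, 4.0, 3.0, 0.0, 0.0, 0.0], [6.0, 4.0, 3.0, 0.0, 0.0, 0.0], [6.0, 4.0, 3.0, 0.0, 0.0, 0.0]]
`accumulate(grad_refs[1], [4.0, 1.5, 2.0])` → gradients = [10.0, 5.5, 5.0, 0.0, 0.0, 0.0]; grad_refs = [[10.0, 5.5, 5.0, 0.0, 0.0, 0.0], [10.0, 5.5, 5.0, 0.0, 0.0, 0.0], [10.0, 5.5, 5.0, 0.0, 0.0, 0.0], [10.0, 5.5, 5.0, 0.0, 0.0, 0.0], [10.0, 5.5, 5.0, 0.0, 0.0, 0.0], [10.0, 5.5, 5.0, 0.0, 0.0, 0.0], [10.0, 5.5, 5.0, 0.0, 0.0, 0.0], [10.0, 5.5, 5.0, 0.0, 0.0, 0.0], [10.0, 5.5, 5.0, 0.0, 0.0, 0.0]]
`print(gradients)` → prints [10.0, 5.5, 5.0, 0.0, 0.0, 0.0]
`print(grad_refs[0] is grad_refs[1])` → prints True

Answer:
[10.0, 5.5, 5.0, 0.0, 0.0, 0.0]
True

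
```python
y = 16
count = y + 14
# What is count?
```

Trace:
`y = 16` → y = 16
`count = y + 14` → count = 30
So count = 30

Answer: 30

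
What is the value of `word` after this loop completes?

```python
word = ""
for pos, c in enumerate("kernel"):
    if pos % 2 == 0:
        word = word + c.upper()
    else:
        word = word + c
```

Uppercase even positions in 'kernel'
`word` takes the values: "" → "K" → "Ke" → "KeR" → "KeRn" → "KeRnE" → "KeRnEl"

Answer: "KeRnEl"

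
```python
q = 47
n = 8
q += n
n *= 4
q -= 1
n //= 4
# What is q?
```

Trace:
`q = 47` → q = 47
`n = 8` → n = 8
`q += n` → q = 55
`n *= 4` → n = 32
`q -= 1` → q = 54
`n //= 4` → n = 8
So q = 54

Answer: 54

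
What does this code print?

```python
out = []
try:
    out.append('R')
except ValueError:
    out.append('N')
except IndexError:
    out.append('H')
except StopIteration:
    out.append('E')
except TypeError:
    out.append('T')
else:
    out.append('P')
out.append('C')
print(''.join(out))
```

Execution trace: 'R' (try body, no exception) → 'P' (else) → 'C' (after the try/except). Output: RPC

Answer: RPC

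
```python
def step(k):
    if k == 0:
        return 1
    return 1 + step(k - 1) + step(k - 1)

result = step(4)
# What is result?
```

step(k) = 1 + 2·step(k-1), step(0)=1. Closed form: (1+1)·2^4 - 1 = 31.

Answer: 31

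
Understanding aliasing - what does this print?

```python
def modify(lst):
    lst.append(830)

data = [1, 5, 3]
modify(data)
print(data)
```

Key concept: function modifies passed list.
Step by step:
`data = [1, 5, 3]` → data = [1, 5, 3]
`modify(data)` → data = [1, 5, 3, 830]
`print(data)` → prints [1, 5, 3, 830]

Answer: [1, 5, 3, 830]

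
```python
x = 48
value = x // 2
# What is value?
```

Trace:
`x = 48` → x = 48
`value = x // 2` → value = 24
So value = 24

Answer: 24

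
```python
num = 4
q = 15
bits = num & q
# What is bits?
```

Trace:
`num = 4` → num = 4
`q = 15` → q = 15
`bits = num & q` → bits = 4
So bits = 4

Answer: 4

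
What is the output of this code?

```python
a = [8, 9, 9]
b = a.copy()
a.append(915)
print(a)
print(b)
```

Key concept: list.copy() creates independent copy.
Step by step:
`a = [8, 9, 9]` → a = [8, 9, 9]
`b = a.copy()` → b = [8, 9, 9]
`a.append(915)` → a = [8, 9, 9, 915]
`print(a)` → prints [8, 9, 9, 915]
`print(b)` → prints [8, 9, 9]

Answer:
[8, 9, 9, 915]
[8, 9, 9]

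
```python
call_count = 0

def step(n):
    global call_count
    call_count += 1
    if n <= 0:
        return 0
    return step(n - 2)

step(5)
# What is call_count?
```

Linear recursion stepping by 2: 4 calls from n=5 down to ≤0.

Answer: 4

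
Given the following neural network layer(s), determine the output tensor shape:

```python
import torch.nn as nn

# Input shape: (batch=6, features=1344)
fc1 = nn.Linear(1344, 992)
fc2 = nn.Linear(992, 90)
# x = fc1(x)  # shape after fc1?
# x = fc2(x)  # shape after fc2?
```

Input: (6, 1344) -> after fc1: (6, 992) -> Output: (6, 90)

Answer: (6, 90)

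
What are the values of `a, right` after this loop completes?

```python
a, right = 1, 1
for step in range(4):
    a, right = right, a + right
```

Fibonacci: after 4 iterations
`a, right` takes the values: (1, 1) → (1, 2) → (2, 3) → (3, 5) → (5, 8)

Answer: 5, 8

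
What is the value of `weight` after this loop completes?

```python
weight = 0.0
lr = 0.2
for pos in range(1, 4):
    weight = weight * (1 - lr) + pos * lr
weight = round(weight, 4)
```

Moving average with lr=0.2
`weight` takes the values: 0.0 → 0.2 → 0.56 → 1.048

Answer: 1.048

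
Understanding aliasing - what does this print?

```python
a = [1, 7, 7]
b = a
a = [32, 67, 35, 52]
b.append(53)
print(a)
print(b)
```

Key concept: rebinding vs mutation: a is rebound to a new list, b still points at the original.
Step by step:
`a = [1, 7, 7]` → a = [1, 7, 7]
`b = a` → b = [1, 7, 7] (same object as a)
`a = [32, 67, 35, 52]` → a = [32, 67, 35, 52]
`b.append(53)` → b = [1, 7, 7, 53]
`print(a)` → prints [32, 67, 35, 52]
`print(b)` → prints [1, 7, 7, 53]

Answer:
[32, 67, 35, 52]
[1, 7, 7, 53]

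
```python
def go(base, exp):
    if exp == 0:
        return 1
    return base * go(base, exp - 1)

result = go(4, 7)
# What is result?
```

go(4, 7) = 4 * 4 * 4 * 4 * 4 * 4 * 4 = 16384

Answer: 16384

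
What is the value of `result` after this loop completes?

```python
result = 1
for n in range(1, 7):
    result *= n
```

6! = 720
`result` takes the values: 1 → 2 → 6 → 24 → 120 → 720

Answer: 720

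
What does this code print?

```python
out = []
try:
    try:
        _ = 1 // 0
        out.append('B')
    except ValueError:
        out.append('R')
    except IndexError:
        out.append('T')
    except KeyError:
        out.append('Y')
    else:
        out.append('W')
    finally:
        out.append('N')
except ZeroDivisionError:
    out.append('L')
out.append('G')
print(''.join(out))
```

Execution trace: 'N' (finally) → 'L' (outer except ZeroDivisionError) → 'G' (after the try/except). Output: NLG

Answer: NLG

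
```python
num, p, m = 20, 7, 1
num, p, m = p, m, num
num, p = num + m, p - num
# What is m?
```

Trace:
`num, p, m = 20, 7, 1` → num = 20; p = 7; m = 1
`num, p, m = p, m, num` → num = 7; p = 1; m = 20
`num, p = num + m, p - num` → num = 27; p = -6
So m = 20

Answer: 20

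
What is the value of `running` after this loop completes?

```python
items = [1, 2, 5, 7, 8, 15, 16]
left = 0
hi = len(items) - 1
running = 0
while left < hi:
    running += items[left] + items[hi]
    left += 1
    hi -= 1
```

Sum of pairs from ends
`running` takes the values: 0 → 17 → 34 → 47

Answer: 47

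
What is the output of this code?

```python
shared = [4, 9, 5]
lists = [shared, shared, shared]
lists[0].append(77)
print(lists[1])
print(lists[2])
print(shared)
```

Key concept: list of same reference.
Step by step:
`shared = [4, 9, 5]` → shared = [4, 9, 5]
`lists = [shared, shared, shared]` → lists = [[4, 9, 5], [4, 9, 5], [4, 9, 5]]
`lists[0].append(77)` → shared = [4, 9, 5, 77]; lists = [[4, 9, 5, 77], [4, 9, 5, 77], [4, 9, 5, 77]]
`print(lists[1])` → prints [4, 9, 5, 77]
`print(lists[2])` → prints [4, 9, 5, 77]
`print(shared)` → prints [4, 9, 5, 77]

Answer:
[4, 9, 5, 77]
[4, 9, 5, 77]
[4, 9, 5, 77]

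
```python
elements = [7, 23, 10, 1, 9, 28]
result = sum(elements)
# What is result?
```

Trace:
`elements = [7, 23, 10, 1, 9, 28]` → elements = [7, 23, 10, 1, 9, 28]
`result = sum(elements)` → result = 78
So result = 78

Answer: 78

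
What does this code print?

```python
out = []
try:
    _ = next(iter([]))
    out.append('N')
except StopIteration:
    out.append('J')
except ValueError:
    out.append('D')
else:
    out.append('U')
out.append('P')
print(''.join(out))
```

Execution trace: 'J' (except StopIteration) → 'P' (after the try/except). Output: JP

Answer: JP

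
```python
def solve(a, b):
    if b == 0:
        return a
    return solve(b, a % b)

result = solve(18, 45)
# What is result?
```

solve(18, 45) -> solve(45, 18) -> solve(18, 9) -> solve(9, 0) -> 9

Answer: 9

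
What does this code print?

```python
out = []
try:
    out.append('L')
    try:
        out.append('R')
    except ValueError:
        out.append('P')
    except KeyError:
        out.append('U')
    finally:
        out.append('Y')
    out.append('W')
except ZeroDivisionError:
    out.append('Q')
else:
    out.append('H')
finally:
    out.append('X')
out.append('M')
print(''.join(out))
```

Execution trace: 'L' (try body) → 'R' (inner try body, no exception) → 'Y' (inner finally) → 'W' (try body, no exception) → 'H' (else) → 'X' (finally) → 'M' (after the try/except). Output: LRYWHXM

Answer: LRYWHXM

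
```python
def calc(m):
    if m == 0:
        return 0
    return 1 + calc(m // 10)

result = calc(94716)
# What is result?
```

Count of digits of 94716: 5

Answer: 5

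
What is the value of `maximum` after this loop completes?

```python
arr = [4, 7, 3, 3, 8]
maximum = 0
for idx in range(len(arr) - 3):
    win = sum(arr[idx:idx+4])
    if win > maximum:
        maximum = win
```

Max sum of 4-element window in [4, 7, 3, 3, 8]
`maximum` takes the values: 0 → 17 → 21

Answer: 21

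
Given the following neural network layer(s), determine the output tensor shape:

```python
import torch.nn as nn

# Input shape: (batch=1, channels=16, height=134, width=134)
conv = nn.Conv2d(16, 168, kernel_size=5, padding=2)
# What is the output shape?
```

Input: (1, 16, 134, 134) -> Output: (1, 168, 134, 134)

Answer: (1, 168, 134, 134)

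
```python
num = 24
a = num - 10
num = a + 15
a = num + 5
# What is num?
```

Trace:
`num = 24` → num = 24
`a = num - 10` → a = 14
`num = a + 15` → num = 29
`a = num + 5` → a = 34
So num = 29

Answer: 29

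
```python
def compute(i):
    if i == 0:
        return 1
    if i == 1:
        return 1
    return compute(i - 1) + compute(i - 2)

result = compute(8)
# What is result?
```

Build up from base cases: compute(0)=1, compute(1)=1, compute(2)=2, compute(3)=3, compute(4)=5, compute(5)=8, compute(6)=13, ..., compute(8)=34

Answer: 34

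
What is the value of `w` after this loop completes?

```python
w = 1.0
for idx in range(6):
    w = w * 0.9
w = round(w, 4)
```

Exponential decay: 1.0 * 0.9^6
`w` takes the values: 1.0 → 0.9 → 0.81 → 0.729 → 0.6561 → 0.59049 → 0.531441 → 0.5314

Answer: 0.5314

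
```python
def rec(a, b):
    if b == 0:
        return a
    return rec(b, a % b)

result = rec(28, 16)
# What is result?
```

rec(28, 16) -> rec(16, 12) -> rec(12, 4) -> rec(4, 0) -> 4

Answer: 4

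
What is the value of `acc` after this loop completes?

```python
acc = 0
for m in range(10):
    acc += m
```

Sum of 0 to 9 = 45
`acc` takes the values: 0 → 1 → 3 → 6 → 10 → 15 → 21 → 28 → 36 → 45

Answer: 45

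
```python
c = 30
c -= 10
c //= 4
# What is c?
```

Trace:
`c = 30` → c = 30
`c -= 10` → c = 20
`c //= 4` → c = 5
So c = 5

Answer: 5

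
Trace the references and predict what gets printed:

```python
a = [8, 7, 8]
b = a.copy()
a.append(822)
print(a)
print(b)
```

Key concept: list.copy() creates independent copy.
Step by step:
`a = [8, 7, 8]` → a = [8, 7, 8]
`b = a.copy()` → b = [8, 7, 8]
`a.append(822)` → a = [8, 7, 8, 822]
`print(a)` → prints [8, 7, 8, 822]
`print(b)` → prints [8, 7, 8]

Answer:
[8, 7, 8, 822]
[8, 7, 8]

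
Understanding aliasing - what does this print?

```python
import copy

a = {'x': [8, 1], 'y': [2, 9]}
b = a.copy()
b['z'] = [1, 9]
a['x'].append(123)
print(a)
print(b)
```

Key concept: shallow copy of dict with mutable values.
Step by step:
`a = {'x': [8, 1], 'y': [2, 9]}` → a = {'x': [8, 1], 'y': [2, 9]}
`b = a.copy()` → b = {'x': [8, 1], 'y': [2, 9]}
`b['z'] = [1, 9]` → b = {'x': [8, 1], 'y': [2, 9], 'z': [1, 9]}
`a['x'].append(123)` → a = {'x': [8, 1, 123], 'y': [2, 9]}; b = {'x': [8, 1, 123], 'y': [2, 9], 'z': [1, 9]}
`print(a)` → prints {'x': [8, 1, 123], 'y': [2, 9]}
`print(b)` → prints {'x': [8, 1, 123], 'y': [2, 9], 'z': [1, 9]}

Answer:
{'x': [8, 1, 123], 'y': [2, 9]}
{'x': [8, 1, 123], 'y': [2, 9], 'z': [1, 9]}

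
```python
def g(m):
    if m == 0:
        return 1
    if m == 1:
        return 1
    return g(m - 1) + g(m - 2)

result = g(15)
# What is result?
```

Build up from base cases: g(0)=1, g(1)=1, g(2)=2, g(3)=3, g(4)=5, g(5)=8, g(6)=13, ..., g(15)=987

Answer: 987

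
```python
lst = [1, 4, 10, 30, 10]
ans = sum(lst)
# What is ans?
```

Trace:
`lst = [1, 4, 10, 30, 10]` → lst = [1, 4, 10, 30, 10]
`ans = sum(lst)` → ans = 55
So ans = 55

Answer: 55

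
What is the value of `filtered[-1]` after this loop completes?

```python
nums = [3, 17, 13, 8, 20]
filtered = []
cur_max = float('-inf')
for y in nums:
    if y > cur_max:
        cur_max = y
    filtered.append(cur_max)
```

Running max ends at 20
`filtered` takes the values: [] → [3] → [3, 17] → [3, 17, 17] → [3, 17, 17, 17] → [3, 17, 17, 17, 20]
So `filtered[-1]` = 20

Answer: 20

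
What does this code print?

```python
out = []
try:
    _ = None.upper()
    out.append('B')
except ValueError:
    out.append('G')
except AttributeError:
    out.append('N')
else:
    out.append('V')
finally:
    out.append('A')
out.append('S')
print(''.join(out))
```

Execution trace: 'N' (except AttributeError) → 'A' (finally) → 'S' (after the try/except). Output: NAS

Answer: NAS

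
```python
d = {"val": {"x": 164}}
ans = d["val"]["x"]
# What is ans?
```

Trace:
`d = {"val": {"x": 164}}` → d = {'val': {'x': 164}}
`ans = d["val"]["x"]` → ans = 164
So ans = 164

Answer: 164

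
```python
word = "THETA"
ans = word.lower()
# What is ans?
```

Trace:
`word = "THETA"` → word = 'THETA'
`ans = word.lower()` → ans = 'theta'
So ans = 'theta'

Answer: 'theta'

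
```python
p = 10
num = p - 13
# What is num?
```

Trace:
`p = 10` → p = 10
`num = p - 13` → num = -3
So num = -3

Answer: -3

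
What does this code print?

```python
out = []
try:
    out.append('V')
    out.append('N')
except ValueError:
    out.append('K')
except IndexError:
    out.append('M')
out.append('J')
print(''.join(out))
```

Execution trace: 'V' (try body) → 'N' (try body, no exception) → 'J' (after the try/except). Output: VNJ

Answer: VNJ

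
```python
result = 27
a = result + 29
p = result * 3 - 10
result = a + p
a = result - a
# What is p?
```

Trace:
`result = 27` → result = 27
`a = result + 29` → a = 56
`p = result * 3 - 10` → p = 71
`result = a + p` → result = 127
`a = result - a` → a = 71
So p = 71

Answer: 71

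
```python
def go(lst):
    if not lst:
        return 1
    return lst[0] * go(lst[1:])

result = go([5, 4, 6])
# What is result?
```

Product over [5, 4, 6] = 5 * 4 * 6 = 120

Answer: 120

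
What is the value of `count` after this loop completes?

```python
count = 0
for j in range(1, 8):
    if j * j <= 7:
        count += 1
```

Count numbers where j² ≤ 7
`count` takes the values: 0 → 1 → 2

Answer: 2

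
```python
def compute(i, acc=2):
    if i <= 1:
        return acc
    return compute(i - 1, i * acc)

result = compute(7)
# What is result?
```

Accumulator trace (n, acc): (7, 2) -> (6, 14) -> (5, 84) -> (4, 420) -> (3, 1680) -> (2, 5040) -> (1, 10080) -> return 10080

Answer: 10080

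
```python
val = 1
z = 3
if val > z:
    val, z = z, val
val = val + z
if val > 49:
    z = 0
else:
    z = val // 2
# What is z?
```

Trace:
`val = 1` → val = 1
`z = 3` → z = 3
`if val > z: ...` → val > z is False → no variable changes
`val = val + z` → val = 4
`if val > 49: ...` → val > 49 is False, take else branch → z = 2
So z = 2

Answer: 2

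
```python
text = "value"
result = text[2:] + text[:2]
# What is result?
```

Trace:
`text = "value"` → text = 'value'
`result = text[2:] + text[:2]` → result = 'lueva'
So result = 'lueva'

Answer: 'lueva'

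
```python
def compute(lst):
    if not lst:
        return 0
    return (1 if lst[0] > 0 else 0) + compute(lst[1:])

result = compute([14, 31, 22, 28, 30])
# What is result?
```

Count of positive elements in [14, 31, 22, 28, 30] = 5

Answer: 5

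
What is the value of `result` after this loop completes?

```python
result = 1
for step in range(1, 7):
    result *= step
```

6! = 720
`result` takes the values: 1 → 2 → 6 → 24 → 120 → 720

Answer: 720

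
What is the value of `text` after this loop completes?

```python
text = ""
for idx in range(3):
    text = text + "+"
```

Repeat '+' 3 times
`text` takes the values: "" → "+" → "++" → "+++"

Answer: "+++"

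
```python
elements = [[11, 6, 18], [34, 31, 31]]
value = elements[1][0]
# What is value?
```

Trace:
`elements = [[11, 6, 18], [34, 31, 31]]` → elements = [[11, 6, 18], [34, 31, 31]]
`value = elements[1][0]` → value = 34
So value = 34

Answer: 34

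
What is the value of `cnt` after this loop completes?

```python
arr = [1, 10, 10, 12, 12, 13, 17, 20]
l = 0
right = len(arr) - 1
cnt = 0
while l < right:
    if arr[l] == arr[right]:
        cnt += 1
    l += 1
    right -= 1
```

Count matching pairs from ends
`cnt` takes the values: 0 → 1

Answer: 1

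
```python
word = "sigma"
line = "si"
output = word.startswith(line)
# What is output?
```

Trace:
`word = "sigma"` → word = 'sigma'
`line = "si"` → line = 'si'
`output = word.startswith(line)` → output = True
So output = True

Answer: True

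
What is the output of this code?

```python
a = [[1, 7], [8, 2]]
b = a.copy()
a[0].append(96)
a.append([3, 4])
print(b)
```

Key concept: shallow copy with nested lists.
Step by step:
`a = [[1, 7], [8, 2]]` → a = [[1, 7], [8, 2]]
`b = a.copy()` → b = [[1, 7], [8, 2]]
`a[0].append(96)` → a = [[1, 7, 96], [8, 2]]; b = [[1, 7, 96], [8, 2]]
`a.append([3, 4])` → a = [[1, 7, 96], [8, 2], [3, 4]]
`print(b)` → prints [[1, 7, 96], [8, 2]]

Answer: [[1, 7, 96], [8, 2]]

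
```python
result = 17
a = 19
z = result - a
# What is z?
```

Trace:
`result = 17` → result = 17
`a = 19` → a = 19
`z = result - a` → z = -2
So z = -2

Answer: -2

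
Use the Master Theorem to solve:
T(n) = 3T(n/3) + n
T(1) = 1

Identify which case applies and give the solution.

a=3, b=3, f(n)=n. log_3(3) = 1. Since c=1 = 1, Case 2 applies: T(n) = Θ(n^log_b(a) · log n) = O(n log n).

Answer: O(n log n) - Case 2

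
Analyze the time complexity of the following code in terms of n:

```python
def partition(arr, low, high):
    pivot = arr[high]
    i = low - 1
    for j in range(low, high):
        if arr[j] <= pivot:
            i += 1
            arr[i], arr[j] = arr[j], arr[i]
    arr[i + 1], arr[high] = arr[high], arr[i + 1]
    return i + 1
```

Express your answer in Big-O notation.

This is Lomuto partition (single pass over [low, high), where n = high - low). Time complexity: O(n).

Answer: O(n)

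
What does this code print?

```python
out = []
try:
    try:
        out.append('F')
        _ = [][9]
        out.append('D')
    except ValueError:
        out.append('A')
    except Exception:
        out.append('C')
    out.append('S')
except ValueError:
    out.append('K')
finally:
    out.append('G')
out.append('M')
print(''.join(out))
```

Execution trace: 'F' (inner try body) → 'C' (inner except Exception) → 'S' (try body, no exception) → 'G' (finally) → 'M' (after the try/except). Output: FCSGM

Answer: FCSGM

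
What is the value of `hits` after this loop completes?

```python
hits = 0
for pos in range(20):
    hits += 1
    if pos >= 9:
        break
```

Loop breaks when pos reaches 9, hits is 10
`hits` takes the values: 0 → 1 → 2 → 3 → 4 → 5 → 6 → 7 → 8 → 9 → 10

Answer: 10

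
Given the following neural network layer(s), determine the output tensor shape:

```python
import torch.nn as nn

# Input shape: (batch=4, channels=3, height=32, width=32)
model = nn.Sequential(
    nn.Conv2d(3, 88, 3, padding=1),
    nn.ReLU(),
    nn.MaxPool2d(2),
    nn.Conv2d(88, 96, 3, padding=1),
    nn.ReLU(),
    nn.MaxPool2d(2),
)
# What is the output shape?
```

Input: (4, 3, 32, 32) -> after first Conv2d: (4, 88, 32, 32) -> after first MaxPool2d: (4, 88, 16, 16) -> after second Conv2d: (4, 96, 16, 16) -> Output: (4, 96, 8, 8)

Answer: (4, 96, 8, 8)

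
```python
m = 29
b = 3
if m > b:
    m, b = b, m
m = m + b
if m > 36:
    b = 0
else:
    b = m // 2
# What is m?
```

Trace:
`m = 29` → m = 29
`b = 3` → b = 3
`if m > b: ...` → m > b is True → m = 3; b = 29
`m = m + b` → m = 32
`if m > 36: ...` → m > 36 is False, take else branch → b = 16
So m = 32

Answer: 32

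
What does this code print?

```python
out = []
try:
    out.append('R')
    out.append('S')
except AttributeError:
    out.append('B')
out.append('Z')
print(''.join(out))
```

Execution trace: 'R' (try body) → 'S' (try body, no exception) → 'Z' (after the try/except). Output: RSZ

Answer: RSZ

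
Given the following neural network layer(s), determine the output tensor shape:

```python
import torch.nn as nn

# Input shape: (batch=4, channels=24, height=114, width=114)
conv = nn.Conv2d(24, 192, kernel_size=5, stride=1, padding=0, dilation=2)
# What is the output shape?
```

Input: (4, 24, 114, 114) -> Output: (4, 192, 106, 106)

Answer: (4, 192, 106, 106)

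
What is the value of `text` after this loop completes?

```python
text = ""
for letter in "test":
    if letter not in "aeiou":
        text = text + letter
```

Remove vowels from 'test'
`text` takes the values: "" → "t" → "ts" → "tst"

Answer: "tst"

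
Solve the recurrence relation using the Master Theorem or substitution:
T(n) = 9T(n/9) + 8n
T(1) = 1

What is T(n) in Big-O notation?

By Master Theorem: a=9, b=9, f(n)=8n. Since log_9(9) = 1 and f(n) = Θ(n^1), Case 2 applies. T(n) = O(n log n).

Answer: O(n log n)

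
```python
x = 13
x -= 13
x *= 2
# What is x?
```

Trace:
`x = 13` → x = 13
`x -= 13` → x = 0
`x *= 2` → x = 0
So x = 0

Answer: 0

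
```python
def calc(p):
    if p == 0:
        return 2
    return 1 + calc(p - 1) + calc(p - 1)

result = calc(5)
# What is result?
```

calc(p) = 1 + 2·calc(p-1), calc(0)=2. Closed form: (2+1)·2^5 - 1 = 95.

Answer: 95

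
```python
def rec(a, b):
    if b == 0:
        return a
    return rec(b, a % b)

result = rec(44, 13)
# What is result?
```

rec(44, 13) -> rec(13, 5) -> rec(5, 3) -> rec(3, 2) -> rec(2, 1) -> rec(1, 0) -> 1

Answer: 1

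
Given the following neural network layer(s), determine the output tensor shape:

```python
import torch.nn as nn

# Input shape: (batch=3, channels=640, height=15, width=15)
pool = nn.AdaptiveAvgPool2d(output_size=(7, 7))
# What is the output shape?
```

Input: (3, 640, 15, 15) -> Output: (3, 640, 7, 7)

Answer: (3, 640, 7, 7)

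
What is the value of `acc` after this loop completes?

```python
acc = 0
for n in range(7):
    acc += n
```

Sum of 0 to 6 = 21
`acc` takes the values: 0 → 1 → 3 → 6 → 10 → 15 → 21

Answer: 21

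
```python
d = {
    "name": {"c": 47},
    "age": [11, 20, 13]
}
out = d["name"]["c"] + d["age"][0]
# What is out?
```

Trace:
`d = { ...` → d = {'name': {'c': 47}, 'age': [11, 20, 13]}
`out = d["name"]["c"] + d["age"][0]` → out = 58
So out = 58

Answer: 58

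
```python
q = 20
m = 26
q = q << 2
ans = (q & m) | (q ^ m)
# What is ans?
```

Trace:
`q = 20` → q = 20
`m = 26` → m = 26
`q = q << 2` → q = 80
`ans = (q & m) | (q ^ m)` → ans = 90
So ans = 90

Answer: 90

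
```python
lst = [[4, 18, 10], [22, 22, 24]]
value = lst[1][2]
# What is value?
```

Trace:
`lst = [[4, 18, 10], [22, 22, 24]]` → lst = [[4, 18, 10], [22, 22, 24]]
`value = lst[1][2]` → value = 24
So value = 24

Answer: 24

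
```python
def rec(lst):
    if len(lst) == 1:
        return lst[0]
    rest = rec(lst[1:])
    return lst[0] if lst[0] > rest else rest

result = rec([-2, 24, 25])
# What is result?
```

Recursive max over [-2, 24, 25] = 25

Answer: 25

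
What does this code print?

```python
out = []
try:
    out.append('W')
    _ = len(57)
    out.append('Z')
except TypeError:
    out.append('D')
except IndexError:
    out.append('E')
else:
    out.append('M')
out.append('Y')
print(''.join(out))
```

Execution trace: 'W' (try body) → 'D' (except TypeError) → 'Y' (after the try/except). Output: WDY

Answer: WDY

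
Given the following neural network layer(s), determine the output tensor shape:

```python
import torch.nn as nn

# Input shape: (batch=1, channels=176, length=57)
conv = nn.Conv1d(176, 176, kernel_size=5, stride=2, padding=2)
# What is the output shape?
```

Input: (1, 176, 57) -> Output: (1, 176, 29)

Answer: (1, 176, 29)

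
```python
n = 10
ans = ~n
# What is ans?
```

Trace:
`n = 10` → n = 10
`ans = ~n` → ans = -11
So ans = -11

Answer: -11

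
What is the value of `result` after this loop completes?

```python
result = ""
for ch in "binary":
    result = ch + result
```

Reverse 'binary'
`result` takes the values: "" → "b" → "ib" → "nib" → "anib" → "ranib" → "yranib"

Answer: "yranib"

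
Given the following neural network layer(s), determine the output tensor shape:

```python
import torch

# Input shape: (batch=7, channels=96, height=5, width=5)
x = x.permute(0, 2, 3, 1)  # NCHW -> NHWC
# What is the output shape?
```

Input: (7, 96, 5, 5) -> Output: (7, 5, 5, 96)

Answer: (7, 5, 5, 96)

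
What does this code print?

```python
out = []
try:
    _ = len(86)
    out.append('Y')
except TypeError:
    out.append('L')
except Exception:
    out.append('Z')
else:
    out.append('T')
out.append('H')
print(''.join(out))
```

Execution trace: 'L' (except TypeError) → 'H' (after the try/except). Output: LH

Answer: LH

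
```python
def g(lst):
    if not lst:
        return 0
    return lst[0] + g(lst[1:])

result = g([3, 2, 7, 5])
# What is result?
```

3 + 2 + 7 + 5 + 0 = 17

Answer: 17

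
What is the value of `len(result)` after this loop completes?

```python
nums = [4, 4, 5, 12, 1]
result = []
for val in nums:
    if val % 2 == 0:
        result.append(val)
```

Count even numbers in [4, 4, 5, 12, 1]
`result` takes the values: [] → [4] → [4, 4] → [4, 4, 12]
So `len(result)` = 3

Answer: 3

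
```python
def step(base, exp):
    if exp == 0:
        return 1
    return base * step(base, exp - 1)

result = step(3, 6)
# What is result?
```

step(3, 6) = 3 * 3 * 3 * 3 * 3 * 3 = 729

Answer: 729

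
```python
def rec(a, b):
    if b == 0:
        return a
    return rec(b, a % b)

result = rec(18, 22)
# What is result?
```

rec(18, 22) -> rec(22, 18) -> rec(18, 4) -> rec(4, 2) -> rec(2, 0) -> 2

Answer: 2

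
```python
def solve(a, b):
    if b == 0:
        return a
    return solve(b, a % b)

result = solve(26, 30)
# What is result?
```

solve(26, 30) -> solve(30, 26) -> solve(26, 4) -> solve(4, 2) -> solve(2, 0) -> 2

Answer: 2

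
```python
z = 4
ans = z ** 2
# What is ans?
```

Trace:
`z = 4` → z = 4
`ans = z ** 2` → ans = 16
So ans = 16

Answer: 16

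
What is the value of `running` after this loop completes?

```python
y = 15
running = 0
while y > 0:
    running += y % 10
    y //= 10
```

Sum digits of 15
`running` takes the values: 0 → 5 → 6

Answer: 6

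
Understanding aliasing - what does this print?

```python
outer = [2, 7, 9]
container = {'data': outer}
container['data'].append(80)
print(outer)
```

Key concept: dict holds reference to list.
Step by step:
`outer = [2, 7, 9]` → outer = [2, 7, 9]
`container = {'data': outer}` → container = {'data': [2, 7, 9]}
`container['data'].append(80)` → outer = [2, 7, 9, 80]; container = {'data': [2, 7, 9, 80]}
`print(outer)` → prints [2, 7, 9, 80]

Answer: [2, 7, 9, 80]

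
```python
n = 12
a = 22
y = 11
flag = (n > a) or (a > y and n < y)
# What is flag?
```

Trace:
`n = 12` → n = 12
`a = 22` → a = 22
`y = 11` → y = 11
`flag = (n > a) or (a > y and n < y)` → flag = False
So flag = False

Answer: False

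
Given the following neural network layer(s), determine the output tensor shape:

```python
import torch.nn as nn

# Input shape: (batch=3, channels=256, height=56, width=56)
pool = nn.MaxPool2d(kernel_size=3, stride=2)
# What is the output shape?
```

Input: (3, 256, 56, 56) -> Output: (3, 256, 27, 27)

Answer: (3, 256, 27, 27)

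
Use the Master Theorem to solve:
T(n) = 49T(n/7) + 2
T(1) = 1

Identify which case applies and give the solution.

a=49, b=7, f(n)=2. log_7(49) = 2. Since c=0 < 2, Case 1 applies: T(n) = Θ(n^log_b(a)) = O(n^2).

Answer: O(n^2) - Case 1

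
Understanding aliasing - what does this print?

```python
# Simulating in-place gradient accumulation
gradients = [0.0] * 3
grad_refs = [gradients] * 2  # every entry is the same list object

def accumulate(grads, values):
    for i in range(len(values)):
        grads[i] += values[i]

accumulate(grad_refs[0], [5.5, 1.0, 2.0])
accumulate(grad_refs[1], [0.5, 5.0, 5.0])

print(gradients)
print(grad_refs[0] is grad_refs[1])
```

Key concept: gradient accumulation aliasing.
Step by step:
`gradients = [0.0] * 3` → gradients = [0.0, 0.0, 0.0]
`grad_refs = [gradients] * 2` → grad_refs = [[0.0, 0.0, 0.0], [0.0, 0.0, 0.0]]
`accumulate(grad_refs[0], [5.5, 1.0, 2.0])` → gradients = [5.5, 1.0, 2.0]; grad_refs = [[5.5, 1.0, 2.0], [5.5, 1.0, 2.0]]
`accumulate(grad_refs[1], [0.5, 5.0, 5.0])` → gradients = [6.0, 6.0, 7.0]; grad_refs = [[6.0, 6.0, 7.0], [6.0, 6.0, 7.0]]
`print(gradients)` → prints [6.0, 6.0, 7.0]
`print(grad_refs[0] is grad_refs[1])` → prints True

Answer:
[6.0, 6.0, 7.0]
True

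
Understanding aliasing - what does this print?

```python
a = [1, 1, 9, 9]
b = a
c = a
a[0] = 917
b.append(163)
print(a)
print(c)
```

Key concept: multiple aliases.
Step by step:
`a = [1, 1, 9, 9]` → a = [1, 1, 9, 9]
`b = a` → b = [1, 1, 9, 9] (same object as a)
`c = a` → c = [1, 1, 9, 9] (same object as a, b)
`a[0] = 917` → a = [917, 1, 9, 9] (same object as b, c); b = [917, 1, 9, 9] (same object as a, c); c = [917, 1, 9, 9] (same object as a, b)
`b.append(163)` → a = [917, 1, 9, 9, 163] (same object as b, c); b = [917, 1, 9, 9, 163] (same object as a, c); c = [917, 1, 9, 9, 163] (same object as a, b)
`print(a)` → prints [917, 1, 9, 9, 163]
`print(c)` → prints [917, 1, 9, 9, 163]

Answer:
[917, 1, 9, 9, 163]
[917, 1, 9, 9, 163]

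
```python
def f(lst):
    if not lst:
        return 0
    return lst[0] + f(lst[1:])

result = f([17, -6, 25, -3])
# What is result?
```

17 + (-6) + 25 + (-3) + 0 = 33

Answer: 33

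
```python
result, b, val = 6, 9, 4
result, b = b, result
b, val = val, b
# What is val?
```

Trace:
`result, b, val = 6, 9, 4` → result = 6; b = 9; val = 4
`result, b = b, result` → result = 9; b = 6
`b, val = val, b` → b = 4; val = 6
So val = 6

Answer: 6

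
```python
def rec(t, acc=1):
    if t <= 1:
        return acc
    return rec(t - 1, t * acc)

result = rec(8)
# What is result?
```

Accumulator trace (n, acc): (8, 1) -> (7, 8) -> (6, 56) -> (5, 336) -> (4, 1680) -> (3, 6720) -> (2, 20160) -> (1, 40320) -> return 40320

Answer: 40320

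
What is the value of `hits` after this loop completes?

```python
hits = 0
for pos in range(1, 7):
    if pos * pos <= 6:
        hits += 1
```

Count numbers where pos² ≤ 6
`hits` takes the values: 0 → 1 → 2

Answer: 2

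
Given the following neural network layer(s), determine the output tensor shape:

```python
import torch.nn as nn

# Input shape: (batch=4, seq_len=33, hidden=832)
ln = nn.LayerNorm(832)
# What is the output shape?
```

Input: (4, 33, 832) -> Output: (4, 33, 832)

Answer: (4, 33, 832)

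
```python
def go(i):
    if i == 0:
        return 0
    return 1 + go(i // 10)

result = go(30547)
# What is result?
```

Count of digits of 30547: 5

Answer: 5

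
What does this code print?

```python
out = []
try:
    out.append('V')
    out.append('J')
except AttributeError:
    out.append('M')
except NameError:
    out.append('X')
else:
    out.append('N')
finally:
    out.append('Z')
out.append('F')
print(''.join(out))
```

Execution trace: 'V' (try body) → 'J' (try body, no exception) → 'N' (else) → 'Z' (finally) → 'F' (after the try/except). Output: VJNZF

Answer: VJNZF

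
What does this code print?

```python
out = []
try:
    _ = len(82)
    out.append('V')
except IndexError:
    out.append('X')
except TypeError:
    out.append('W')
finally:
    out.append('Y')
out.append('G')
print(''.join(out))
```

Execution trace: 'W' (except TypeError) → 'Y' (finally) → 'G' (after the try/except). Output: WYG

Answer: WYG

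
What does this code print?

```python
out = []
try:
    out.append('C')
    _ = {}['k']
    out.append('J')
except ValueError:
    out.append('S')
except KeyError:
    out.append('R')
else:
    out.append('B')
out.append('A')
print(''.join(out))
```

Execution trace: 'C' (try body) → 'R' (except KeyError) → 'A' (after the try/except). Output: CRA

Answer: CRA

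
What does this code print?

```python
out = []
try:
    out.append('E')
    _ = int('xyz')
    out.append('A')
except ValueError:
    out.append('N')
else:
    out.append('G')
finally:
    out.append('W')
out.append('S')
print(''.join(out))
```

Execution trace: 'E' (try body) → 'N' (except ValueError) → 'W' (finally) → 'S' (after the try/except). Output: ENWS

Answer: ENWS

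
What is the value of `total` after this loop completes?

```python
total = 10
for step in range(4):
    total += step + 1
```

Start at 10, add 1 to 4 = 20
`total` takes the values: 10 → 11 → 13 → 16 → 20

Answer: 20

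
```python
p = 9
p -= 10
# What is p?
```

Trace:
`p = 9` → p = 9
`p -= 10` → p = -1
So p = -1

Answer: -1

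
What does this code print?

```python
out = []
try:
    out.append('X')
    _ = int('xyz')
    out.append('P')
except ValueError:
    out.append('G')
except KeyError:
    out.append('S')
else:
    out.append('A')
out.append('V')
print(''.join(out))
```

Execution trace: 'X' (try body) → 'G' (except ValueError) → 'V' (after the try/except). Output: XGV

Answer: XGV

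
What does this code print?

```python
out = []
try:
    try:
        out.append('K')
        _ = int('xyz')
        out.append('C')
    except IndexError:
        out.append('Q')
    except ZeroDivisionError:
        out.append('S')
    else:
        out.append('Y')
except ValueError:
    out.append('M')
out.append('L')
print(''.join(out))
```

Execution trace: 'K' (try body) → 'M' (outer except ValueError) → 'L' (after the try/except). Output: KML

Answer: KML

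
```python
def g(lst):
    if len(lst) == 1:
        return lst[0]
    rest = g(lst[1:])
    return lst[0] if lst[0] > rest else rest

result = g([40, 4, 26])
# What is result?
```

Recursive max over [40, 4, 26] = 40

Answer: 40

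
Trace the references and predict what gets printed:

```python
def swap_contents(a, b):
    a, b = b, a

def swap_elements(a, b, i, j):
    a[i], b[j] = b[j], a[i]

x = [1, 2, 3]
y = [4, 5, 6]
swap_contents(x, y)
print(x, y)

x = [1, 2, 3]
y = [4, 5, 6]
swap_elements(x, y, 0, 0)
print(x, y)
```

Key concept: parameter rebinding vs mutation.
Step by step:
`x = [1, 2, 3]` → x = [1, 2, 3]
`y = [4, 5, 6]` → y = [4, 5, 6]
`swap_contents(x, y)` → no visible change to tracked variables
`print(x, y)` → prints [1, 2, 3] [4, 5, 6]
`x = [1, 2, 3]` → x = [1, 2, 3]
`y = [4, 5, 6]` → y = [4, 5, 6]
`swap_elements(x, y, 0, 0)` → x = [4, 2, 3]; y = [1, 5, 6]
`print(x, y)` → prints [4, 2, 3] [1, 5, 6]

Answer:
[1, 2, 3] [4, 5, 6]
[4, 2, 3] [1, 5, 6]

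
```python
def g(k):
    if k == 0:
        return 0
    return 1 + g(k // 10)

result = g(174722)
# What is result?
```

Count of digits of 174722: 6

Answer: 6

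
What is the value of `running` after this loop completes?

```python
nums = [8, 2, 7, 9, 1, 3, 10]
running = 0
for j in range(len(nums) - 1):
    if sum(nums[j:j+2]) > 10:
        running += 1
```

Count windows with sum > 10
`running` takes the values: 0 → 1 → 2

Answer: 2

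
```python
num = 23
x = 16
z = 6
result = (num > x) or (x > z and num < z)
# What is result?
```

Trace:
`num = 23` → num = 23
`x = 16` → x = 16
`z = 6` → z = 6
`result = (num > x) or (x > z and num < z)` → result = True
So result = True

Answer: True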